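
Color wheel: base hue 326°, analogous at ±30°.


Base hue: 326°
Left analog: (326 - 30) mod 360 = 296°
Right analog: (326 + 30) mod 360 = 356°
Analogous hues = 296° and 356°


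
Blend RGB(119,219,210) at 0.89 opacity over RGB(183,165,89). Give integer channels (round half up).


C = α×F + (1-α)×B, with 1-α = 0.11
R: 0.89×119 + 0.11×183 = 105.91 + 20.13 = 126.04 → 126
G: 0.89×219 + 0.11×165 = 194.91 + 18.15 = 213.06 → 213
B: 0.89×210 + 0.11×89 = 186.90 + 9.79 = 196.69 → 197
= RGB(126, 213, 197)


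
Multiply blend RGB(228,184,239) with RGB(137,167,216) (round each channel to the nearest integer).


Multiply: C = A×B/255, rounded to nearest integer
R: 228×137/255 = 31236/255 ≈ 122.494 → 122
G: 184×167/255 = 30728/255 ≈ 120.502 → 121
B: 239×216/255 = 51624/255 ≈ 202.447 → 202
= RGB(122, 121, 202)


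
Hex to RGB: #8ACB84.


8A → 138 (R)
CB → 203 (G)
84 → 132 (B)
= RGB(138, 203, 132)


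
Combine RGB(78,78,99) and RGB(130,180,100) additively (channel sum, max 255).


Additive: each channel = min(255, C₁+C₂)
R: 78+130 = 208 → 208
G: 78+180 = 258 → 255
B: 99+100 = 199 → 199
= RGB(208, 255, 199)


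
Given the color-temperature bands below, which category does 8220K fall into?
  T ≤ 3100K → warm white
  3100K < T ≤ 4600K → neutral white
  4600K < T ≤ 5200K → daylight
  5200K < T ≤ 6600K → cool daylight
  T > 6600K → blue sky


Temperature: 8220K
8220K > 6600K → blue sky
Classification: blue sky


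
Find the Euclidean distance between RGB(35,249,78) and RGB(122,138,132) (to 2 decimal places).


d = √[(R₁-R₂)² + (G₁-G₂)² + (B₁-B₂)²]
d = √[(35-122)² + (249-138)² + (78-132)²]
d = √[7569 + 12321 + 2916]
d = √22806
d ≈ 151.02


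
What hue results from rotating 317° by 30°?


New hue = (H + rotation) mod 360
New hue = (317 + 30) mod 360
= 347 mod 360
= 347°


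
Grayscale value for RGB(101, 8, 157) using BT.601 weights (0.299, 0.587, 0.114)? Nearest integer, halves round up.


Gray = 0.299×R + 0.587×G + 0.114×B
Gray = 0.299×101 + 0.587×8 + 0.114×157
Gray = 30.199 + 4.696 + 17.898
Gray = 52.793 → round half up → 53
Gray = 53


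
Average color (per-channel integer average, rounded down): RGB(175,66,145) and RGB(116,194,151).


Midpoint: each channel = ⌊(C₁+C₂)/2⌋
R: ⌊(175+116)/2⌋ = 145
G: ⌊(66+194)/2⌋ = 130
B: ⌊(145+151)/2⌋ = 148
= RGB(145, 130, 148)


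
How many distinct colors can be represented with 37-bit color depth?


Colors = 2^bits = 2^37
= 137,438,953,472 colors


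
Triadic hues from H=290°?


Triadic: equally spaced at 120° intervals
H1 = 290°
H2 = (290 + 120) mod 360 = 50°
H3 = (290 + 240) mod 360 = 170°
Triadic = 290°, 50°, 170°


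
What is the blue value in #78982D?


Color: #78982D
R = 78 = 120
G = 98 = 152
B = 2D = 45
Blue = 45


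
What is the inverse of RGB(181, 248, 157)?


Invert: (255-R, 255-G, 255-B)
R: 255-181 = 74
G: 255-248 = 7
B: 255-157 = 98
= RGB(74, 7, 98)


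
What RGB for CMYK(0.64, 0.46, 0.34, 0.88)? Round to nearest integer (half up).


R = 255 × (1-C) × (1-K) = 255 × 0.36 × 0.12 = 11.016 → 11
G = 255 × (1-M) × (1-K) = 255 × 0.54 × 0.12 = 16.524 → 17
B = 255 × (1-Y) × (1-K) = 255 × 0.66 × 0.12 = 20.196 → 20
= RGB(11, 17, 20)


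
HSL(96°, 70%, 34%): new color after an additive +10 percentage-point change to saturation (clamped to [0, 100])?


Original S = 70%
Adjustment = +10 percentage points
New S = 70 + (10) = 80
Clamp to [0, 100] → 80
= HSL(96°, 80%, 34%)


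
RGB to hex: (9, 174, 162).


R = 9 → 09 (hex)
G = 174 → AE (hex)
B = 162 → A2 (hex)
Hex = #09AEA2


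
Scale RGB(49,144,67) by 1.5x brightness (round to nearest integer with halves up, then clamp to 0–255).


Multiply each channel by 1.5, round half up, clamp to [0, 255]
R: 49×1.5 = 73.5 → round → 74
G: 144×1.5 = 216
B: 67×1.5 = 100.5 → round → 101
= RGB(74, 216, 101)


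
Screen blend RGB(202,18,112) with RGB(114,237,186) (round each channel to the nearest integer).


Screen: C = 255 - (255-A)×(255-B)/255, rounded to nearest integer
R: 255 - (255-202)×(255-114)/255 = 255 - 7473/255 ≈ 255 - 29.306 = 225.694 → 226
G: 255 - (255-18)×(255-237)/255 = 255 - 4266/255 ≈ 255 - 16.729 = 238.271 → 238
B: 255 - (255-112)×(255-186)/255 = 255 - 9867/255 ≈ 255 - 38.694 = 216.306 → 216
= RGB(226, 238, 216)


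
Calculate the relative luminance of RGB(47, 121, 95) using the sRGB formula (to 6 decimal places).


Linearize each channel (sRGB transfer function): c = v/255; c_lin = c/12.92 if c ≤ 0.04045, else ((c+0.055)/1.055)^2.4
  R: 47/255 ≈ 0.184314 > 0.04045 → ((0.184314+0.055)/1.055)^2.4 ≈ 0.028426
  G: 121/255 ≈ 0.474510 > 0.04045 → ((0.474510+0.055)/1.055)^2.4 ≈ 0.191202
  B: 95/255 ≈ 0.372549 > 0.04045 → ((0.372549+0.055)/1.055)^2.4 ≈ 0.114435
R_lin = 0.028426, G_lin = 0.191202, B_lin = 0.114435
L = 0.2126×R + 0.7152×G + 0.0722×B
L = 0.2126×0.028426 + 0.7152×0.191202 + 0.0722×0.114435
L ≈ 0.151053


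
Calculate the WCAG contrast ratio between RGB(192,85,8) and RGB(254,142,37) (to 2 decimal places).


Linearize each sRGB channel c=v/255: c/12.92 if c ≤ 0.04045 else ((c+0.055)/1.055)^2.4
L = 0.2126×R_lin + 0.7152×G_lin + 0.0722×B_lin
Color 1 (192,85,8):
  R=192: 192/255≈0.7529 > 0.04045 → ((0.7529+0.055)/1.055)^2.4 ≈ 0.52712
  G=85: 85/255≈0.3333 > 0.04045 → ((0.3333+0.055)/1.055)^2.4 ≈ 0.09084
  B=8: 8/255≈0.0314 ≤ 0.04045 → 0.0314/12.92 ≈ 0.00243
  L1 = 0.2126×0.52712 + 0.7152×0.09084 + 0.0722×0.00243 ≈ 0.17721
Color 2 (254,142,37):
  R=254: 254/255≈0.9961 > 0.04045 → ((0.9961+0.055)/1.055)^2.4 ≈ 0.99110
  G=142: 142/255≈0.5569 > 0.04045 → ((0.5569+0.055)/1.055)^2.4 ≈ 0.27050
  B=37: 37/255≈0.1451 > 0.04045 → ((0.1451+0.055)/1.055)^2.4 ≈ 0.01850
  L2 = 0.2126×0.99110 + 0.7152×0.27050 + 0.0722×0.01850 ≈ 0.40550
Lighter = 0.40550, Darker = 0.17721
Ratio = (L_lighter + 0.05) / (L_darker + 0.05)
Ratio = (0.40550 + 0.05) / (0.17721 + 0.05) = 0.45550 / 0.22721 ≈ 2.0048
Ratio ≈ 2.00:1


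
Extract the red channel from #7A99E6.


Color: #7A99E6
R = 7A = 122
G = 99 = 153
B = E6 = 230
Red = 122


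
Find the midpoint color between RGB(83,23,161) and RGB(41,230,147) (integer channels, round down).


Midpoint: each channel = ⌊(C₁+C₂)/2⌋
R: ⌊(83+41)/2⌋ = 62
G: ⌊(23+230)/2⌋ = 126
B: ⌊(161+147)/2⌋ = 154
= RGB(62, 126, 154)


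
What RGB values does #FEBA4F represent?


FE → 254 (R)
BA → 186 (G)
4F → 79 (B)
= RGB(254, 186, 79)


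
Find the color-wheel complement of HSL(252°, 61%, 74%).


Complement = opposite side of color wheel = hue + 180°
H' = (252 + 180) mod 360 = 72°
S and L unchanged.
= HSL(72°, 61%, 74%)


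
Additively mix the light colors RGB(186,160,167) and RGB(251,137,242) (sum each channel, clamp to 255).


Additive: each channel = min(255, C₁+C₂)
R: 186+251 = 437 → 255
G: 160+137 = 297 → 255
B: 167+242 = 409 → 255
= RGB(255, 255, 255)


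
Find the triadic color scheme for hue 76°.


Triadic: equally spaced at 120° intervals
H1 = 76°
H2 = (76 + 120) mod 360 = 196°
H3 = (76 + 240) mod 360 = 316°
Triadic = 76°, 196°, 316°


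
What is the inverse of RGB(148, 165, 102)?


Invert: (255-R, 255-G, 255-B)
R: 255-148 = 107
G: 255-165 = 90
B: 255-102 = 153
= RGB(107, 90, 153)


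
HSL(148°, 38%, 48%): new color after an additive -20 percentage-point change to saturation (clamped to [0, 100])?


Original S = 38%
Adjustment = -20 percentage points
New S = 38 + (-20) = 18
Clamp to [0, 100] → 18
= HSL(148°, 18%, 48%)


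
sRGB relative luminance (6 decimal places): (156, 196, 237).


Linearize each channel (sRGB transfer function): c = v/255; c_lin = c/12.92 if c ≤ 0.04045, else ((c+0.055)/1.055)^2.4
  R: 156/255 ≈ 0.611765 > 0.04045 → ((0.611765+0.055)/1.055)^2.4 ≈ 0.332452
  G: 196/255 ≈ 0.768627 > 0.04045 → ((0.768627+0.055)/1.055)^2.4 ≈ 0.552011
  B: 237/255 ≈ 0.929412 > 0.04045 → ((0.929412+0.055)/1.055)^2.4 ≈ 0.846873
R_lin = 0.332452, G_lin = 0.552011, B_lin = 0.846873
L = 0.2126×R + 0.7152×G + 0.0722×B
L = 0.2126×0.332452 + 0.7152×0.552011 + 0.0722×0.846873
L ≈ 0.526622


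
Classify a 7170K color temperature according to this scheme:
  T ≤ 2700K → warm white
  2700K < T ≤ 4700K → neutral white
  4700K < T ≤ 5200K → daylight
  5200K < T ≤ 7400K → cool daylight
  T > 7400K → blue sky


Temperature: 7170K
5200K < 7170K ≤ 7400K → cool daylight
Classification: cool daylight


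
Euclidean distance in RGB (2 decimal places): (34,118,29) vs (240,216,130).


d = √[(R₁-R₂)² + (G₁-G₂)² + (B₁-B₂)²]
d = √[(34-240)² + (118-216)² + (29-130)²]
d = √[42436 + 9604 + 10201]
d = √62241
d ≈ 249.48


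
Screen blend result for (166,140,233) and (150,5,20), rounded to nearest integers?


Screen: C = 255 - (255-A)×(255-B)/255, rounded to nearest integer
R: 255 - (255-166)×(255-150)/255 = 255 - 9345/255 ≈ 255 - 36.647 = 218.353 → 218
G: 255 - (255-140)×(255-5)/255 = 255 - 28750/255 ≈ 255 - 112.745 = 142.255 → 142
B: 255 - (255-233)×(255-20)/255 = 255 - 5170/255 ≈ 255 - 20.275 = 234.725 → 235
= RGB(218, 142, 235)


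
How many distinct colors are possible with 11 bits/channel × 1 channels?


Total bits = 11 bits/channel × 1 channels = 11 bits
Distinct colors = 2^11
= 2,048 colors


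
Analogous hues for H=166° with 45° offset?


Base hue: 166°
Left analog: (166 - 45) mod 360 = 121°
Right analog: (166 + 45) mod 360 = 211°
Analogous hues = 121° and 211°


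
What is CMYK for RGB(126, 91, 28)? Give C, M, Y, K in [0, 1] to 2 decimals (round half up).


R'=126/255≈0.4941, G'=91/255≈0.3569, B'=28/255≈0.1098
K = 1 - max(R',G',B') = 1 - 126/255 = 129/255 = 0.50588… → 0.51
(1-R'-K)/(1-K) simplifies to (max-R)/max with max = 126:
C = (126-126)/126 = 0/126 = 0 → 0.00
M = (126-91)/126 = 35/126 = 0.27777… → 0.28
Y = (126-28)/126 = 98/126 = 0.77777… → 0.78
= CMYK(0.00, 0.28, 0.78, 0.51)


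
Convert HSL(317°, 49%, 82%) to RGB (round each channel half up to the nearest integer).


H=317°, S=0.49, L=0.82
C = (1-|2L-1|)×S = (1-|0.64|)×0.49 = 0.1764
H' = H/60 = 317/60 ≈ 5.2833; X = C×(1-|H' mod 2 - 1|) = 0.12642
m = L - C/2 = 0.82 - 0.0882 = 0.7318
Sector ⌊H'⌋ = 5 → (R',G',B') = (0.1764, 0.0, 0.12642)
RGB = ((R'+m)×255, (G'+m)×255, (B'+m)×255) = (231.591, 186.609, 218.8461)
Round half up → RGB(232, 187, 219)


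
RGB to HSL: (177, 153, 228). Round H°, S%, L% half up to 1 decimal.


Normalize: R'=177/255≈0.6941, G'=153/255≈0.6000, B'=228/255≈0.8941
Max=228/255, Min=153/255, Δ=Max-Min=75/255
L = (Max+Min)/2 = (228+153)/510 = 381/510 = 0.74705… → L = 74.7%
L > 0.5 → S = Δ/(2-Max-Min) = 75/(510-228-153) = 75/129 = 0.58139… → S = 58.1%
(the 1/255 factors cancel in S and H, so raw channel differences can be used)
Max is B' → H = 60 × ((R-G)/Δ + 4) = 60 × ((177-153)/75 + 4)
  24/75 + 4 = 0.32 + 4 = 4.32
  H = 60 × 4.32 = 259.2° → H = 259.2°
= HSL(259.2°, 58.1%, 74.7%)


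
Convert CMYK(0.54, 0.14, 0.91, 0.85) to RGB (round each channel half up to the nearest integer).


R = 255 × (1-C) × (1-K) = 255 × 0.46 × 0.15 = 17.595 → 18
G = 255 × (1-M) × (1-K) = 255 × 0.86 × 0.15 = 32.895 → 33
B = 255 × (1-Y) × (1-K) = 255 × 0.09 × 0.15 = 3.4425 → 3
= RGB(18, 33, 3)


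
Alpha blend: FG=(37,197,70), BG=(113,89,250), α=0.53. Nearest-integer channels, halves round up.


C = α×F + (1-α)×B, with 1-α = 0.47
R: 0.53×37 + 0.47×113 = 19.61 + 53.11 = 72.72 → 73
G: 0.53×197 + 0.47×89 = 104.41 + 41.83 = 146.24 → 146
B: 0.53×70 + 0.47×250 = 37.10 + 117.50 = 154.60 → 155
= RGB(73, 146, 155)


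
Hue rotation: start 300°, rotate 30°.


New hue = (H + rotation) mod 360
New hue = (300 + 30) mod 360
= 330 mod 360
= 330°


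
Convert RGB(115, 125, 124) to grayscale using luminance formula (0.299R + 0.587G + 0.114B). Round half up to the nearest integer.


Gray = 0.299×R + 0.587×G + 0.114×B
Gray = 0.299×115 + 0.587×125 + 0.114×124
Gray = 34.385 + 73.375 + 14.136
Gray = 121.896 → round half up → 122
Gray = 122


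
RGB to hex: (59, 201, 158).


R = 59 → 3B (hex)
G = 201 → C9 (hex)
B = 158 → 9E (hex)
Hex = #3BC99E


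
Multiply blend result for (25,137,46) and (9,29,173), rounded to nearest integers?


Multiply: C = A×B/255, rounded to nearest integer
R: 25×9/255 = 225/255 ≈ 0.882 → 1
G: 137×29/255 = 3973/255 ≈ 15.580 → 16
B: 46×173/255 = 7958/255 ≈ 31.208 → 31
= RGB(1, 16, 31)


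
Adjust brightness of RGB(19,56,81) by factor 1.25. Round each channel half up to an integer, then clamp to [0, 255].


Multiply each channel by 1.25, round half up, clamp to [0, 255]
R: 19×1.25 = 23.75 → round → 24
G: 56×1.25 = 70
B: 81×1.25 = 101.25 → round → 101
= RGB(24, 70, 101)


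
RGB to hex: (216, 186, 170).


R = 216 → D8 (hex)
G = 186 → BA (hex)
B = 170 → AA (hex)
Hex = #D8BAAA


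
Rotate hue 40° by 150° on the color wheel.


New hue = (H + rotation) mod 360
New hue = (40 + 150) mod 360
= 190 mod 360
= 190°


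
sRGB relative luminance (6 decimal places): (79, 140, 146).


Linearize each channel (sRGB transfer function): c = v/255; c_lin = c/12.92 if c ≤ 0.04045, else ((c+0.055)/1.055)^2.4
  R: 79/255 ≈ 0.309804 > 0.04045 → ((0.309804+0.055)/1.055)^2.4 ≈ 0.078187
  G: 140/255 ≈ 0.549020 > 0.04045 → ((0.549020+0.055)/1.055)^2.4 ≈ 0.262251
  B: 146/255 ≈ 0.572549 > 0.04045 → ((0.572549+0.055)/1.055)^2.4 ≈ 0.287441
R_lin = 0.078187, G_lin = 0.262251, B_lin = 0.287441
L = 0.2126×R + 0.7152×G + 0.0722×B
L = 0.2126×0.078187 + 0.7152×0.262251 + 0.0722×0.287441
L ≈ 0.224938


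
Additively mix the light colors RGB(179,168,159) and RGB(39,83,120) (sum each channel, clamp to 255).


Additive: each channel = min(255, C₁+C₂)
R: 179+39 = 218 → 218
G: 168+83 = 251 → 251
B: 159+120 = 279 → 255
= RGB(218, 251, 255)


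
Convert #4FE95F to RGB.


4F → 79 (R)
E9 → 233 (G)
5F → 95 (B)
= RGB(79, 233, 95)


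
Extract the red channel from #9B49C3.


Color: #9B49C3
R = 9B = 155
G = 49 = 73
B = C3 = 195
Red = 155


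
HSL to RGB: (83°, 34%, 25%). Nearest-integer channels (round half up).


H=83°, S=0.34, L=0.25
C = (1-|2L-1|)×S = (1-|-0.50|)×0.34 = 0.17
H' = H/60 = 83/60 ≈ 1.3833; X = C×(1-|H' mod 2 - 1|) ≈ 0.1048
m = L - C/2 = 0.25 - 0.085 = 0.165
Sector ⌊H'⌋ = 1 → (R',G',B') = (≈0.1048, 0.17, 0.0)
RGB = ((R'+m)×255, (G'+m)×255, (B'+m)×255) = (68.8075, 85.425, 42.075)
Round half up → RGB(69, 85, 42)


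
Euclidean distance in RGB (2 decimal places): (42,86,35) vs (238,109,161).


d = √[(R₁-R₂)² + (G₁-G₂)² + (B₁-B₂)²]
d = √[(42-238)² + (86-109)² + (35-161)²]
d = √[38416 + 529 + 15876]
d = √54821
d ≈ 234.14


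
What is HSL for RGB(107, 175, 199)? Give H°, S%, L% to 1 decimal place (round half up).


Normalize: R'=107/255≈0.4196, G'=175/255≈0.6863, B'=199/255≈0.7804
Max=199/255, Min=107/255, Δ=Max-Min=92/255
L = (Max+Min)/2 = (199+107)/510 = 306/510 = 0.6 → L = 60.0%
L > 0.5 → S = Δ/(2-Max-Min) = 92/(510-199-107) = 92/204 = 0.45098… → S = 45.1%
(the 1/255 factors cancel in S and H, so raw channel differences can be used)
Max is B' → H = 60 × ((R-G)/Δ + 4) = 60 × ((107-175)/92 + 4)
  -68/92 + 4 = -0.7391… + 4 = 3.2608…
  H = 60 × 3.2608… = 195.652…° → H = 195.7°
= HSL(195.7°, 45.1%, 60.0%)


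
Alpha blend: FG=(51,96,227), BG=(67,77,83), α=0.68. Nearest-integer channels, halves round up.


C = α×F + (1-α)×B, with 1-α = 0.32
R: 0.68×51 + 0.32×67 = 34.68 + 21.44 = 56.12 → 56
G: 0.68×96 + 0.32×77 = 65.28 + 24.64 = 89.92 → 90
B: 0.68×227 + 0.32×83 = 154.36 + 26.56 = 180.92 → 181
= RGB(56, 90, 181)


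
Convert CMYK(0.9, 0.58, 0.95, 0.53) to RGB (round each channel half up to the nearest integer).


R = 255 × (1-C) × (1-K) = 255 × 0.10 × 0.47 = 11.985 → 12
G = 255 × (1-M) × (1-K) = 255 × 0.42 × 0.47 = 50.337 → 50
B = 255 × (1-Y) × (1-K) = 255 × 0.05 × 0.47 = 5.9925 → 6
= RGB(12, 50, 6)


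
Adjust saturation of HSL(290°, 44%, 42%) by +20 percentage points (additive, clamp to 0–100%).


Original S = 44%
Adjustment = +20 percentage points
New S = 44 + (20) = 64
Clamp to [0, 100] → 64
= HSL(290°, 64%, 42%)


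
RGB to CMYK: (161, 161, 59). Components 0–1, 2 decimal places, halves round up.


R'=161/255≈0.6314, G'=161/255≈0.6314, B'=59/255≈0.2314
K = 1 - max(R',G',B') = 1 - 161/255 = 94/255 = 0.36862… → 0.37
(1-R'-K)/(1-K) simplifies to (max-R)/max with max = 161:
C = (161-161)/161 = 0/161 = 0 → 0.00
M = (161-161)/161 = 0/161 = 0 → 0.00
Y = (161-59)/161 = 102/161 = 0.63354… → 0.63
= CMYK(0.00, 0.00, 0.63, 0.37)


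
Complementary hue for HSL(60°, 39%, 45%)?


Complement = opposite side of color wheel = hue + 180°
H' = (60 + 180) mod 360 = 240°
S and L unchanged.
= HSL(240°, 39%, 45%)


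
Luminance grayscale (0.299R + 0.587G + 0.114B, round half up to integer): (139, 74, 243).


Gray = 0.299×R + 0.587×G + 0.114×B
Gray = 0.299×139 + 0.587×74 + 0.114×243
Gray = 41.561 + 43.438 + 27.702
Gray = 112.701 → round half up → 113
Gray = 113


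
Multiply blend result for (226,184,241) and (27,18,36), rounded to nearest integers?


Multiply: C = A×B/255, rounded to nearest integer
R: 226×27/255 = 6102/255 ≈ 23.929 → 24
G: 184×18/255 = 3312/255 ≈ 12.988 → 13
B: 241×36/255 = 8676/255 ≈ 34.024 → 34
= RGB(24, 13, 34)


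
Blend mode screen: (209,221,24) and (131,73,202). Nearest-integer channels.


Screen: C = 255 - (255-A)×(255-B)/255, rounded to nearest integer
R: 255 - (255-209)×(255-131)/255 = 255 - 5704/255 ≈ 255 - 22.369 = 232.631 → 233
G: 255 - (255-221)×(255-73)/255 = 255 - 6188/255 ≈ 255 - 24.267 = 230.733 → 231
B: 255 - (255-24)×(255-202)/255 = 255 - 12243/255 ≈ 255 - 48.012 = 206.988 → 207
= RGB(233, 231, 207)


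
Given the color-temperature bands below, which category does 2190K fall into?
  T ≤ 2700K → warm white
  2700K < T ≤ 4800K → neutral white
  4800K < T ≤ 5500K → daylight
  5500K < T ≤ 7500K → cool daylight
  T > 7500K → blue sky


Temperature: 2190K
2190K ≤ 2700K → warm white
Classification: warm white


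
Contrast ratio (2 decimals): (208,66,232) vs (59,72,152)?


Linearize each sRGB channel c=v/255: c/12.92 if c ≤ 0.04045 else ((c+0.055)/1.055)^2.4
L = 0.2126×R_lin + 0.7152×G_lin + 0.0722×B_lin
Color 1 (208,66,232):
  R=208: 208/255≈0.8157 > 0.04045 → ((0.8157+0.055)/1.055)^2.4 ≈ 0.63076
  G=66: 66/255≈0.2588 > 0.04045 → ((0.2588+0.055)/1.055)^2.4 ≈ 0.05448
  B=232: 232/255≈0.9098 > 0.04045 → ((0.9098+0.055)/1.055)^2.4 ≈ 0.80695
  L1 = 0.2126×0.63076 + 0.7152×0.05448 + 0.0722×0.80695 ≈ 0.23133
Color 2 (59,72,152):
  R=59: 59/255≈0.2314 > 0.04045 → ((0.2314+0.055)/1.055)^2.4 ≈ 0.04374
  G=72: 72/255≈0.2824 > 0.04045 → ((0.2824+0.055)/1.055)^2.4 ≈ 0.06480
  B=152: 152/255≈0.5961 > 0.04045 → ((0.5961+0.055)/1.055)^2.4 ≈ 0.31399
  L2 = 0.2126×0.04374 + 0.7152×0.06480 + 0.0722×0.31399 ≈ 0.07832
Lighter = 0.23133, Darker = 0.07832
Ratio = (L_lighter + 0.05) / (L_darker + 0.05)
Ratio = (0.23133 + 0.05) / (0.07832 + 0.05) = 0.28133 / 0.12832 ≈ 2.1925
Ratio ≈ 2.19:1


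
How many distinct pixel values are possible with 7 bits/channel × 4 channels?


Total bits = 7 bits/channel × 4 channels = 28 bits
Distinct pixel values = 2^28
= 268,435,456 pixel values


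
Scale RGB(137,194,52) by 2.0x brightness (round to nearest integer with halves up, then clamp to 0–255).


Multiply each channel by 2.0, round half up, clamp to [0, 255]
R: 137×2.0 = 274 → clamp → 255
G: 194×2.0 = 388 → clamp → 255
B: 52×2.0 = 104
= RGB(255, 255, 104)


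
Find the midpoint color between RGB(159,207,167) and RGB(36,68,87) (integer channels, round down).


Midpoint: each channel = ⌊(C₁+C₂)/2⌋
R: ⌊(159+36)/2⌋ = 97
G: ⌊(207+68)/2⌋ = 137
B: ⌊(167+87)/2⌋ = 127
= RGB(97, 137, 127)


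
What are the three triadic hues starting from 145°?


Triadic: equally spaced at 120° intervals
H1 = 145°
H2 = (145 + 120) mod 360 = 265°
H3 = (145 + 240) mod 360 = 25°
Triadic = 145°, 265°, 25°


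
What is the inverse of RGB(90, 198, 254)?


Invert: (255-R, 255-G, 255-B)
R: 255-90 = 165
G: 255-198 = 57
B: 255-254 = 1
= RGB(165, 57, 1)


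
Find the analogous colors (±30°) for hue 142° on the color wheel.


Base hue: 142°
Left analog: (142 - 30) mod 360 = 112°
Right analog: (142 + 30) mod 360 = 172°
Analogous hues = 112° and 172°


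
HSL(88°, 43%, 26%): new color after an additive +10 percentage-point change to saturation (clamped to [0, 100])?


Original S = 43%
Adjustment = +10 percentage points
New S = 43 + (10) = 53
Clamp to [0, 100] → 53
= HSL(88°, 53%, 26%)


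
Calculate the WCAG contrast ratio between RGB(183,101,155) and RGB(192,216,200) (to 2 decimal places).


Linearize each sRGB channel c=v/255: c/12.92 if c ≤ 0.04045 else ((c+0.055)/1.055)^2.4
L = 0.2126×R_lin + 0.7152×G_lin + 0.0722×B_lin
Color 1 (183,101,155):
  R=183: 183/255≈0.7176 > 0.04045 → ((0.7176+0.055)/1.055)^2.4 ≈ 0.47353
  G=101: 101/255≈0.3961 > 0.04045 → ((0.3961+0.055)/1.055)^2.4 ≈ 0.13014
  B=155: 155/255≈0.6078 > 0.04045 → ((0.6078+0.055)/1.055)^2.4 ≈ 0.32778
  L1 = 0.2126×0.47353 + 0.7152×0.13014 + 0.0722×0.32778 ≈ 0.21741
Color 2 (192,216,200):
  R=192: 192/255≈0.7529 > 0.04045 → ((0.7529+0.055)/1.055)^2.4 ≈ 0.52712
  G=216: 216/255≈0.8471 > 0.04045 → ((0.8471+0.055)/1.055)^2.4 ≈ 0.68669
  B=200: 200/255≈0.7843 > 0.04045 → ((0.7843+0.055)/1.055)^2.4 ≈ 0.57758
  L2 = 0.2126×0.52712 + 0.7152×0.68669 + 0.0722×0.57758 ≈ 0.64488
Lighter = 0.64488, Darker = 0.21741
Ratio = (L_lighter + 0.05) / (L_darker + 0.05)
Ratio = (0.64488 + 0.05) / (0.21741 + 0.05) = 0.69488 / 0.26741 ≈ 2.5985
Ratio ≈ 2.60:1


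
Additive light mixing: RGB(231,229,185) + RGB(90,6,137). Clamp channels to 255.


Additive: each channel = min(255, C₁+C₂)
R: 231+90 = 321 → 255
G: 229+6 = 235 → 235
B: 185+137 = 322 → 255
= RGB(255, 235, 255)


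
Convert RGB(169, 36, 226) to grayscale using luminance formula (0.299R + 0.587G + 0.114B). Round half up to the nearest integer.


Gray = 0.299×R + 0.587×G + 0.114×B
Gray = 0.299×169 + 0.587×36 + 0.114×226
Gray = 50.531 + 21.132 + 25.764
Gray = 97.427 → round half up → 97
Gray = 97


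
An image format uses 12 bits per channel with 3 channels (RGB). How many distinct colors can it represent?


Total bits = 12 bits/channel × 3 channels = 36 bits
Distinct colors = 2^36
= 68,719,476,736 colors


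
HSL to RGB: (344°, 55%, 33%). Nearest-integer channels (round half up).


H=344°, S=0.55, L=0.33
C = (1-|2L-1|)×S = (1-|-0.34|)×0.55 = 0.363
H' = H/60 = 344/60 ≈ 5.7333; X = C×(1-|H' mod 2 - 1|) = 0.0968
m = L - C/2 = 0.33 - 0.1815 = 0.1485
Sector ⌊H'⌋ = 5 → (R',G',B') = (0.363, 0.0, 0.0968)
RGB = ((R'+m)×255, (G'+m)×255, (B'+m)×255) = (130.4325, 37.8675, 62.5515)
Round half up → RGB(130, 38, 63)


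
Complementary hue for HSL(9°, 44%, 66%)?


Complement = opposite side of color wheel = hue + 180°
H' = (9 + 180) mod 360 = 189°
S and L unchanged.
= HSL(189°, 44%, 66%)


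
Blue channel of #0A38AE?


Color: #0A38AE
R = 0A = 10
G = 38 = 56
B = AE = 174
Blue = 174


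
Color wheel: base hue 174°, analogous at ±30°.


Base hue: 174°
Left analog: (174 - 30) mod 360 = 144°
Right analog: (174 + 30) mod 360 = 204°
Analogous hues = 144° and 204°


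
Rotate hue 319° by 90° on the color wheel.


New hue = (H + rotation) mod 360
New hue = (319 + 90) mod 360
= 409 mod 360
= 49°


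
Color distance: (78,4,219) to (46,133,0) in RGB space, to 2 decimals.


d = √[(R₁-R₂)² + (G₁-G₂)² + (B₁-B₂)²]
d = √[(78-46)² + (4-133)² + (219-0)²]
d = √[1024 + 16641 + 47961]
d = √65626
d ≈ 256.18


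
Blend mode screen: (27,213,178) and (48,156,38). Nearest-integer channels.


Screen: C = 255 - (255-A)×(255-B)/255, rounded to nearest integer
R: 255 - (255-27)×(255-48)/255 = 255 - 47196/255 ≈ 255 - 185.082 = 69.918 → 70
G: 255 - (255-213)×(255-156)/255 = 255 - 4158/255 ≈ 255 - 16.306 = 238.694 → 239
B: 255 - (255-178)×(255-38)/255 = 255 - 16709/255 ≈ 255 - 65.525 = 189.475 → 189
= RGB(70, 239, 189)


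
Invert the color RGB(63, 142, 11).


Invert: (255-R, 255-G, 255-B)
R: 255-63 = 192
G: 255-142 = 113
B: 255-11 = 244
= RGB(192, 113, 244)


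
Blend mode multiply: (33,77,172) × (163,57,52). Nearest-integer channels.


Multiply: C = A×B/255, rounded to nearest integer
R: 33×163/255 = 5379/255 ≈ 21.094 → 21
G: 77×57/255 = 4389/255 ≈ 17.212 → 17
B: 172×52/255 = 8944/255 ≈ 35.075 → 35
= RGB(21, 17, 35)


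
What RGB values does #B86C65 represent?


B8 → 184 (R)
6C → 108 (G)
65 → 101 (B)
= RGB(184, 108, 101)


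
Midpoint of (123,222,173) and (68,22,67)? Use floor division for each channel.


Midpoint: each channel = ⌊(C₁+C₂)/2⌋
R: ⌊(123+68)/2⌋ = 95
G: ⌊(222+22)/2⌋ = 122
B: ⌊(173+67)/2⌋ = 120
= RGB(95, 122, 120)


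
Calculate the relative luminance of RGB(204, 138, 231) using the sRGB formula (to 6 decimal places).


Linearize each channel (sRGB transfer function): c = v/255; c_lin = c/12.92 if c ≤ 0.04045, else ((c+0.055)/1.055)^2.4
  R: 204/255 ≈ 0.800000 > 0.04045 → ((0.800000+0.055)/1.055)^2.4 ≈ 0.603827
  G: 138/255 ≈ 0.541176 > 0.04045 → ((0.541176+0.055)/1.055)^2.4 ≈ 0.254152
  B: 231/255 ≈ 0.905882 > 0.04045 → ((0.905882+0.055)/1.055)^2.4 ≈ 0.799103
R_lin = 0.603827, G_lin = 0.254152, B_lin = 0.799103
L = 0.2126×R + 0.7152×G + 0.0722×B
L = 0.2126×0.603827 + 0.7152×0.254152 + 0.0722×0.799103
L ≈ 0.367838


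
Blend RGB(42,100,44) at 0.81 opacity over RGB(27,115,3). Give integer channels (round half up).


C = α×F + (1-α)×B, with 1-α = 0.19
R: 0.81×42 + 0.19×27 = 34.02 + 5.13 = 39.15 → 39
G: 0.81×100 + 0.19×115 = 81.00 + 21.85 = 102.85 → 103
B: 0.81×44 + 0.19×3 = 35.64 + 0.57 = 36.21 → 36
= RGB(39, 103, 36)


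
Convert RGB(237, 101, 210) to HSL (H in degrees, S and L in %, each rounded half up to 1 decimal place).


Normalize: R'=237/255≈0.9294, G'=101/255≈0.3961, B'=210/255≈0.8235
Max=237/255, Min=101/255, Δ=Max-Min=136/255
L = (Max+Min)/2 = (237+101)/510 = 338/510 = 0.66274… → L = 66.3%
L > 0.5 → S = Δ/(2-Max-Min) = 136/(510-237-101) = 136/172 = 0.79069… → S = 79.1%
(the 1/255 factors cancel in S and H, so raw channel differences can be used)
Max is R' → H = 60 × (((G-B)/Δ) mod 6) = 60 × (((101-210)/136) mod 6)
  (-109)/136 = -0.8014…; negative, so add 6 → 5.1985…
  H = 60 × 5.1985… = 311.911…° → H = 311.9°
= HSL(311.9°, 79.1%, 66.3%)


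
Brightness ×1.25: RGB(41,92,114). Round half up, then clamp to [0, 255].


Multiply each channel by 1.25, round half up, clamp to [0, 255]
R: 41×1.25 = 51.25 → round → 51
G: 92×1.25 = 115
B: 114×1.25 = 142.5 → round → 143
= RGB(51, 115, 143)


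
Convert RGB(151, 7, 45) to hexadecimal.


R = 151 → 97 (hex)
G = 7 → 07 (hex)
B = 45 → 2D (hex)
Hex = #97072D


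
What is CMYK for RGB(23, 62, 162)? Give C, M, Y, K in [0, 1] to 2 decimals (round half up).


R'=23/255≈0.0902, G'=62/255≈0.2431, B'=162/255≈0.6353
K = 1 - max(R',G',B') = 1 - 162/255 = 93/255 = 0.36470… → 0.36
(1-R'-K)/(1-K) simplifies to (max-R)/max with max = 162:
C = (162-23)/162 = 139/162 = 0.85802… → 0.86
M = (162-62)/162 = 100/162 = 0.61728… → 0.62
Y = (162-162)/162 = 0/162 = 0 → 0.00
= CMYK(0.86, 0.62, 0.00, 0.36)


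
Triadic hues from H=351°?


Triadic: equally spaced at 120° intervals
H1 = 351°
H2 = (351 + 120) mod 360 = 111°
H3 = (351 + 240) mod 360 = 231°
Triadic = 351°, 111°, 231°


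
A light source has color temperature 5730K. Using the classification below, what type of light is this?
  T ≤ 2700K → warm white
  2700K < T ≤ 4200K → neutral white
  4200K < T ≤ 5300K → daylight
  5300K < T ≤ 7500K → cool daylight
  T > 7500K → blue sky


Temperature: 5730K
5300K < 5730K ≤ 7500K → cool daylight
Classification: cool daylight


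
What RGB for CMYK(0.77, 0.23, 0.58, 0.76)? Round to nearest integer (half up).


R = 255 × (1-C) × (1-K) = 255 × 0.23 × 0.24 = 14.076 → 14
G = 255 × (1-M) × (1-K) = 255 × 0.77 × 0.24 = 47.124 → 47
B = 255 × (1-Y) × (1-K) = 255 × 0.42 × 0.24 = 25.704 → 26
= RGB(14, 47, 26)


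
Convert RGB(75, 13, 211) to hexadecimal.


R = 75 → 4B (hex)
G = 13 → 0D (hex)
B = 211 → D3 (hex)
Hex = #4B0DD3


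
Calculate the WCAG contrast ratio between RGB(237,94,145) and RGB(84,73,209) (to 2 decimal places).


Linearize each sRGB channel c=v/255: c/12.92 if c ≤ 0.04045 else ((c+0.055)/1.055)^2.4
L = 0.2126×R_lin + 0.7152×G_lin + 0.0722×B_lin
Color 1 (237,94,145):
  R=237: 237/255≈0.9294 > 0.04045 → ((0.9294+0.055)/1.055)^2.4 ≈ 0.84687
  G=94: 94/255≈0.3686 > 0.04045 → ((0.3686+0.055)/1.055)^2.4 ≈ 0.11193
  B=145: 145/255≈0.5686 > 0.04045 → ((0.5686+0.055)/1.055)^2.4 ≈ 0.28315
  L1 = 0.2126×0.84687 + 0.7152×0.11193 + 0.0722×0.28315 ≈ 0.28054
Color 2 (84,73,209):
  R=84: 84/255≈0.3294 > 0.04045 → ((0.3294+0.055)/1.055)^2.4 ≈ 0.08866
  G=73: 73/255≈0.2863 > 0.04045 → ((0.2863+0.055)/1.055)^2.4 ≈ 0.06663
  B=209: 209/255≈0.8196 > 0.04045 → ((0.8196+0.055)/1.055)^2.4 ≈ 0.63760
  L2 = 0.2126×0.08866 + 0.7152×0.06663 + 0.0722×0.63760 ≈ 0.11253
Lighter = 0.28054, Darker = 0.11253
Ratio = (L_lighter + 0.05) / (L_darker + 0.05)
Ratio = (0.28054 + 0.05) / (0.11253 + 0.05) = 0.33054 / 0.16253 ≈ 2.0337
Ratio ≈ 2.03:1


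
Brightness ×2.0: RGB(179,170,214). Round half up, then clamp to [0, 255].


Multiply each channel by 2.0, round half up, clamp to [0, 255]
R: 179×2.0 = 358 → clamp → 255
G: 170×2.0 = 340 → clamp → 255
B: 214×2.0 = 428 → clamp → 255
= RGB(255, 255, 255)


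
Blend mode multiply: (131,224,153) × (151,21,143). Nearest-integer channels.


Multiply: C = A×B/255, rounded to nearest integer
R: 131×151/255 = 19781/255 ≈ 77.573 → 78
G: 224×21/255 = 4704/255 ≈ 18.447 → 18
B: 153×143/255 = 21879/255 ≈ 85.800 → 86
= RGB(78, 18, 86)


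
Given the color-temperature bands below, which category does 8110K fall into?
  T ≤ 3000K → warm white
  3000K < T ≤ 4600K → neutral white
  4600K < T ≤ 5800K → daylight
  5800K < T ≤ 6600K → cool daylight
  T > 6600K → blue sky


Temperature: 8110K
8110K > 6600K → blue sky
Classification: blue sky


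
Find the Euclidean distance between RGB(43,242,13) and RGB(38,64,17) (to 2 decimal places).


d = √[(R₁-R₂)² + (G₁-G₂)² + (B₁-B₂)²]
d = √[(43-38)² + (242-64)² + (13-17)²]
d = √[25 + 31684 + 16]
d = √31725
d ≈ 178.12


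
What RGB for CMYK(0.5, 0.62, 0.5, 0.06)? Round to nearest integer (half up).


R = 255 × (1-C) × (1-K) = 255 × 0.50 × 0.94 = 119.85 → 120
G = 255 × (1-M) × (1-K) = 255 × 0.38 × 0.94 = 91.086 → 91
B = 255 × (1-Y) × (1-K) = 255 × 0.50 × 0.94 = 119.85 → 120
= RGB(120, 91, 120)


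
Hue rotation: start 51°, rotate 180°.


New hue = (H + rotation) mod 360
New hue = (51 + 180) mod 360
= 231 mod 360
= 231°


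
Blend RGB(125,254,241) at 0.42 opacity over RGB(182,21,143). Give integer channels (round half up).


C = α×F + (1-α)×B, with 1-α = 0.58
R: 0.42×125 + 0.58×182 = 52.50 + 105.56 = 158.06 → 158
G: 0.42×254 + 0.58×21 = 106.68 + 12.18 = 118.86 → 119
B: 0.42×241 + 0.58×143 = 101.22 + 82.94 = 184.16 → 184
= RGB(158, 119, 184)


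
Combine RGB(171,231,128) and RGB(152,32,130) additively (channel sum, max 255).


Additive: each channel = min(255, C₁+C₂)
R: 171+152 = 323 → 255
G: 231+32 = 263 → 255
B: 128+130 = 258 → 255
= RGB(255, 255, 255)


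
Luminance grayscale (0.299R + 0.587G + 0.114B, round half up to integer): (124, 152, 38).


Gray = 0.299×R + 0.587×G + 0.114×B
Gray = 0.299×124 + 0.587×152 + 0.114×38
Gray = 37.076 + 89.224 + 4.332
Gray = 130.632 → round half up → 131
Gray = 131


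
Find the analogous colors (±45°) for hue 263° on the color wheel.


Base hue: 263°
Left analog: (263 - 45) mod 360 = 218°
Right analog: (263 + 45) mod 360 = 308°
Analogous hues = 218° and 308°


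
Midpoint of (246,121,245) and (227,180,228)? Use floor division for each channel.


Midpoint: each channel = ⌊(C₁+C₂)/2⌋
R: ⌊(246+227)/2⌋ = 236
G: ⌊(121+180)/2⌋ = 150
B: ⌊(245+228)/2⌋ = 236
= RGB(236, 150, 236)


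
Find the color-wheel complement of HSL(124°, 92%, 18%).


Complement = opposite side of color wheel = hue + 180°
H' = (124 + 180) mod 360 = 304°
S and L unchanged.
= HSL(304°, 92%, 18%)


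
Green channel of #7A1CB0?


Color: #7A1CB0
R = 7A = 122
G = 1C = 28
B = B0 = 176
Green = 28


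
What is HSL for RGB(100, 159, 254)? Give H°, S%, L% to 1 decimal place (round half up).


Normalize: R'=100/255≈0.3922, G'=159/255≈0.6235, B'=254/255≈0.9961
Max=254/255, Min=100/255, Δ=Max-Min=154/255
L = (Max+Min)/2 = (254+100)/510 = 354/510 = 0.69411… → L = 69.4%
L > 0.5 → S = Δ/(2-Max-Min) = 154/(510-254-100) = 154/156 = 0.98717… → S = 98.7%
(the 1/255 factors cancel in S and H, so raw channel differences can be used)
Max is B' → H = 60 × ((R-G)/Δ + 4) = 60 × ((100-159)/154 + 4)
  -59/154 + 4 = -0.3831… + 4 = 3.6168…
  H = 60 × 3.6168… = 217.012…° → H = 217.0°
= HSL(217.0°, 98.7%, 69.4%)


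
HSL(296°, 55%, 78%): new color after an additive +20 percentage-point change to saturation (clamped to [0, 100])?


Original S = 55%
Adjustment = +20 percentage points
New S = 55 + (20) = 75
Clamp to [0, 100] → 75
= HSL(296°, 75%, 78%)


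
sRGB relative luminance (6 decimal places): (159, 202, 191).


Linearize each channel (sRGB transfer function): c = v/255; c_lin = c/12.92 if c ≤ 0.04045, else ((c+0.055)/1.055)^2.4
  R: 159/255 ≈ 0.623529 > 0.04045 → ((0.623529+0.055)/1.055)^2.4 ≈ 0.346704
  G: 202/255 ≈ 0.792157 > 0.04045 → ((0.792157+0.055)/1.055)^2.4 ≈ 0.590619
  B: 191/255 ≈ 0.749020 > 0.04045 → ((0.749020+0.055)/1.055)^2.4 ≈ 0.520996
R_lin = 0.346704, G_lin = 0.590619, B_lin = 0.520996
L = 0.2126×R + 0.7152×G + 0.0722×B
L = 0.2126×0.346704 + 0.7152×0.590619 + 0.0722×0.520996
L ≈ 0.533736


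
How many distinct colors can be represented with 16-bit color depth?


Colors = 2^bits = 2^16
= 65,536 colors


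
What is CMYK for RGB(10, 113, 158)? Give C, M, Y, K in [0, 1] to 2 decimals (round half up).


R'=10/255≈0.0392, G'=113/255≈0.4431, B'=158/255≈0.6196
K = 1 - max(R',G',B') = 1 - 158/255 = 97/255 = 0.38039… → 0.38
(1-R'-K)/(1-K) simplifies to (max-R)/max with max = 158:
C = (158-10)/158 = 148/158 = 0.93670… → 0.94
M = (158-113)/158 = 45/158 = 0.28481… → 0.28
Y = (158-158)/158 = 0/158 = 0 → 0.00
= CMYK(0.94, 0.28, 0.00, 0.38)


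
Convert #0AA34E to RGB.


0A → 10 (R)
A3 → 163 (G)
4E → 78 (B)
= RGB(10, 163, 78)


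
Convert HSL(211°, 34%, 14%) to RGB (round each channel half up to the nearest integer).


H=211°, S=0.34, L=0.14
C = (1-|2L-1|)×S = (1-|-0.72|)×0.34 = 0.0952
H' = H/60 = 211/60 ≈ 3.5167; X = C×(1-|H' mod 2 - 1|) ≈ 0.0460
m = L - C/2 = 0.14 - 0.0476 = 0.0924
Sector ⌊H'⌋ = 3 → (R',G',B') = (0.0, ≈0.0460, 0.0952)
RGB = ((R'+m)×255, (G'+m)×255, (B'+m)×255) = (23.562, 35.2954, 47.838)
Round half up → RGB(24, 35, 48)


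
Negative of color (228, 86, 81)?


Invert: (255-R, 255-G, 255-B)
R: 255-228 = 27
G: 255-86 = 169
B: 255-81 = 174
= RGB(27, 169, 174)


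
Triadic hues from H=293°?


Triadic: equally spaced at 120° intervals
H1 = 293°
H2 = (293 + 120) mod 360 = 53°
H3 = (293 + 240) mod 360 = 173°
Triadic = 293°, 53°, 173°


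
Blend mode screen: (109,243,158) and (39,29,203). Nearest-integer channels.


Screen: C = 255 - (255-A)×(255-B)/255, rounded to nearest integer
R: 255 - (255-109)×(255-39)/255 = 255 - 31536/255 ≈ 255 - 123.671 = 131.329 → 131
G: 255 - (255-243)×(255-29)/255 = 255 - 2712/255 ≈ 255 - 10.635 = 244.365 → 244
B: 255 - (255-158)×(255-203)/255 = 255 - 5044/255 ≈ 255 - 19.780 = 235.220 → 235
= RGB(131, 244, 235)


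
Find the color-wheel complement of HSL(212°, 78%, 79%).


Complement = opposite side of color wheel = hue + 180°
H' = (212 + 180) mod 360 = 32°
S and L unchanged.
= HSL(32°, 78%, 79%)


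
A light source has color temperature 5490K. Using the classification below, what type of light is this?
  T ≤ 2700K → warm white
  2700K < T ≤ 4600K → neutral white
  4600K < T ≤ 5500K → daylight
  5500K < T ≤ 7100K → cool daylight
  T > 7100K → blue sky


Temperature: 5490K
4600K < 5490K ≤ 5500K → daylight
Classification: daylight


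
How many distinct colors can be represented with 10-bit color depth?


Colors = 2^bits = 2^10
= 1,024 colors


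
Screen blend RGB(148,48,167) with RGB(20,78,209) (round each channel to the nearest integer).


Screen: C = 255 - (255-A)×(255-B)/255, rounded to nearest integer
R: 255 - (255-148)×(255-20)/255 = 255 - 25145/255 ≈ 255 - 98.608 = 156.392 → 156
G: 255 - (255-48)×(255-78)/255 = 255 - 36639/255 ≈ 255 - 143.682 = 111.318 → 111
B: 255 - (255-167)×(255-209)/255 = 255 - 4048/255 ≈ 255 - 15.875 = 239.125 → 239
= RGB(156, 111, 239)


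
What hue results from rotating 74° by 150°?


New hue = (H + rotation) mod 360
New hue = (74 + 150) mod 360
= 224 mod 360
= 224°


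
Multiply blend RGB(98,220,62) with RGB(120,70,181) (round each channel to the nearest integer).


Multiply: C = A×B/255, rounded to nearest integer
R: 98×120/255 = 11760/255 ≈ 46.118 → 46
G: 220×70/255 = 15400/255 ≈ 60.392 → 60
B: 62×181/255 = 11222/255 ≈ 44.008 → 44
= RGB(46, 60, 44)


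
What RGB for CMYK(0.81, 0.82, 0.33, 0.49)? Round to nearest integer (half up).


R = 255 × (1-C) × (1-K) = 255 × 0.19 × 0.51 = 24.7095 → 25
G = 255 × (1-M) × (1-K) = 255 × 0.18 × 0.51 = 23.409 → 23
B = 255 × (1-Y) × (1-K) = 255 × 0.67 × 0.51 = 87.1335 → 87
= RGB(25, 23, 87)


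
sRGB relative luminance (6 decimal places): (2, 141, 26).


Linearize each channel (sRGB transfer function): c = v/255; c_lin = c/12.92 if c ≤ 0.04045, else ((c+0.055)/1.055)^2.4
  R: 2/255 ≈ 0.007843 ≤ 0.04045 → 0.007843/12.92 ≈ 0.000607
  G: 141/255 ≈ 0.552941 > 0.04045 → ((0.552941+0.055)/1.055)^2.4 ≈ 0.266356
  B: 26/255 ≈ 0.101961 > 0.04045 → ((0.101961+0.055)/1.055)^2.4 ≈ 0.010330
R_lin = 0.000607, G_lin = 0.266356, B_lin = 0.010330
L = 0.2126×R + 0.7152×G + 0.0722×B
L = 0.2126×0.000607 + 0.7152×0.266356 + 0.0722×0.010330
L ≈ 0.191372


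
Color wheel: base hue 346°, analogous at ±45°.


Base hue: 346°
Left analog: (346 - 45) mod 360 = 301°
Right analog: (346 + 45) mod 360 = 31°
Analogous hues = 301° and 31°


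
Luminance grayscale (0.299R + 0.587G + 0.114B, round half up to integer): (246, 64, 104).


Gray = 0.299×R + 0.587×G + 0.114×B
Gray = 0.299×246 + 0.587×64 + 0.114×104
Gray = 73.554 + 37.568 + 11.856
Gray = 122.978 → round half up → 123
Gray = 123


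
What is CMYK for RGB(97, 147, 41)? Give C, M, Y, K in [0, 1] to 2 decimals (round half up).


R'=97/255≈0.3804, G'=147/255≈0.5765, B'=41/255≈0.1608
K = 1 - max(R',G',B') = 1 - 147/255 = 108/255 = 0.42352… → 0.42
(1-R'-K)/(1-K) simplifies to (max-R)/max with max = 147:
C = (147-97)/147 = 50/147 = 0.34013… → 0.34
M = (147-147)/147 = 0/147 = 0 → 0.00
Y = (147-41)/147 = 106/147 = 0.72108… → 0.72
= CMYK(0.34, 0.00, 0.72, 0.42)
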